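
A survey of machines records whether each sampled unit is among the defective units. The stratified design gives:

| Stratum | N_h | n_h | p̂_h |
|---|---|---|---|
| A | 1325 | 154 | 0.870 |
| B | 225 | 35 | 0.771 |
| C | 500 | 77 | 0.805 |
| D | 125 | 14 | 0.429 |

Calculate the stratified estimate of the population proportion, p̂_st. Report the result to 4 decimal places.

N = 2175; stratum weights W_h = N_h/N.
p̂_st = Σ W_h p̂_h = (1325·0.870 + 225·0.771 + 500·0.805 + 125·0.429)/2175 = 0.81947

p̂_st ≈ 0.8195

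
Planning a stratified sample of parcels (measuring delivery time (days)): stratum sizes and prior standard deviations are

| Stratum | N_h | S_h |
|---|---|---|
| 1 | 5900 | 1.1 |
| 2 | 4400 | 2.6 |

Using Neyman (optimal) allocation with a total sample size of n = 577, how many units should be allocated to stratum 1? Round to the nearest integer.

Neyman allocation: n_h = n · N_h S_h / Σ N_i S_i, with n = 577.
  stratum 1: N_h·S_h = 5900·1.1 = 6490.00
  stratum 2: N_h·S_h = 4400·2.6 = 11440.00
Σ N_h S_h = 17930.00
n for stratum 1 = 577·6490.00/17930.00 = 208.853 → 209

209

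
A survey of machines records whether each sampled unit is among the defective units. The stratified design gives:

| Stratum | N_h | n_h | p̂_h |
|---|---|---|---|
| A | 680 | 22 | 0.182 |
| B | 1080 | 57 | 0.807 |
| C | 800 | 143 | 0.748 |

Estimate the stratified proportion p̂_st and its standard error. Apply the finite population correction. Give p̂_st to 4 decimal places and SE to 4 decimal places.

N = 2560; stratum weights W_h = N_h/N.
p̂_st = Σ W_h p̂_h = (680·0.182 + 1080·0.807 + 800·0.748)/2560 = 0.62255
V̂(p̂_st) = Σ W_h² (1 − n_h/N_h) p̂_h(1−p̂_h)/(n_h−1):
  stratum A: (680/2560)²·(1 − 22/680)·0.182·0.818/21 = 0.000484017
  stratum B: (1080/2560)²·(1 − 57/1080)·0.807·0.193/56 = 0.000468881
  stratum C: (800/2560)²·(1 − 143/800)·0.748·0.252/142 = 0.000106461
V̂(p̂_st) = 0.00105936; SE = √V̂ = 0.0325478

p̂_st ≈ 0.6225, SE ≈ 0.0325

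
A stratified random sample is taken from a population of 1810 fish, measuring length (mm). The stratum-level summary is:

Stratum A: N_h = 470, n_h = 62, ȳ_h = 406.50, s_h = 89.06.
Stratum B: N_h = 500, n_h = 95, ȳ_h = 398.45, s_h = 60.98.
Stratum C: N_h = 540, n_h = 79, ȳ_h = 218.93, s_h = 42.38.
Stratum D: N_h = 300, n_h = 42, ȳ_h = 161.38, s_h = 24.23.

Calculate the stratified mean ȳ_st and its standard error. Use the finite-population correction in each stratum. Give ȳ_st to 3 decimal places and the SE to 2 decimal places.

ȳ_st = Σ W_h ȳ_h = (470·406.50 + 500·398.45 + 540·218.93 + 300·161.38)/1810 = 307.68851
V̂(ȳ_st) = Σ W_h² (1 − n_h/N_h) s_h²/n_h, with W_h = N_h/N and N = 1810:
  stratum A: (470/1810)²·(1 − 62/470)·89.06²/62 = 7.48815
  stratum B: (500/1810)²·(1 − 95/500)·60.98²/95 = 2.41946
  stratum C: (540/1810)²·(1 − 79/540)·42.38²/79 = 1.72756
  stratum D: (300/1810)²·(1 − 42/300)·24.23²/42 = 0.330249
V̂(ȳ_st) = 11.9654
SE(ȳ_st) = √11.9654 = 3.45911

ȳ_st ≈ 307.689, SE ≈ 3.46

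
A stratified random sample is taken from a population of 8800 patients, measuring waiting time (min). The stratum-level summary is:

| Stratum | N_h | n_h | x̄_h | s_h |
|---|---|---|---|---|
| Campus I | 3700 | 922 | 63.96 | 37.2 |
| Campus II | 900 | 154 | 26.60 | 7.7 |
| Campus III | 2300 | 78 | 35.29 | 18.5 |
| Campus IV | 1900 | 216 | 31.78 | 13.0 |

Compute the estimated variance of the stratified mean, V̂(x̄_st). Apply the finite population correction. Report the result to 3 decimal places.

V̂(x̄_st) = Σ W_h² (1 − n_h/N_h) s_h²/n_h, with W_h = N_h/N and N = 8800:
  stratum Campus I: (3700/8800)²·(1 − 922/3700)·37.2²/922 = 0.199216
  stratum Campus II: (900/8800)²·(1 − 154/900)·7.7²/154 = 0.00333793
  stratum Campus III: (2300/8800)²·(1 − 78/2300)·18.5²/78 = 0.289571
  stratum Campus IV: (1900/8800)²·(1 − 216/1900)·13.0²/216 = 0.0323268
V̂(x̄_st) = 0.524452

V̂(x̄_st) ≈ 0.524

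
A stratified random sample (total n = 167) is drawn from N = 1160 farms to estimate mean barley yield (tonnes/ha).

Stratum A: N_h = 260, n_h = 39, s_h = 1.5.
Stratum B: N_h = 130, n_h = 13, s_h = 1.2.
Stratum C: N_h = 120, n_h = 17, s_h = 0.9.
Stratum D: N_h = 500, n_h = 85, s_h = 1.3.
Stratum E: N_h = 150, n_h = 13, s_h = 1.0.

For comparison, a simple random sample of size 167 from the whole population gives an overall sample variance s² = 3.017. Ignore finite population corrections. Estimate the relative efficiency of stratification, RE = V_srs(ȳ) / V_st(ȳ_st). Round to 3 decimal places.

RE ≈ 1.847

V̂(ȳ_st) = Σ W_h² s_h²/n_h, with W_h = N_h/N and N = 1160:
  stratum A: (260/1160)²·1.5²/39 = 0.00289834
  stratum B: (130/1160)²·1.2²/13 = 0.0013912
  stratum C: (120/1160)²·0.9²/17 = 0.000509897
  stratum D: (500/1160)²·1.3²/85 = 0.00369396
  stratum E: (150/1160)²·1.0²/13 = 0.00128624
V_st = 0.00977963
V_srs = s²/n = 3.017/167 = 0.0180659
Relative efficiency = V_srs / V_st = 0.0180659/0.00977963 = 1.8473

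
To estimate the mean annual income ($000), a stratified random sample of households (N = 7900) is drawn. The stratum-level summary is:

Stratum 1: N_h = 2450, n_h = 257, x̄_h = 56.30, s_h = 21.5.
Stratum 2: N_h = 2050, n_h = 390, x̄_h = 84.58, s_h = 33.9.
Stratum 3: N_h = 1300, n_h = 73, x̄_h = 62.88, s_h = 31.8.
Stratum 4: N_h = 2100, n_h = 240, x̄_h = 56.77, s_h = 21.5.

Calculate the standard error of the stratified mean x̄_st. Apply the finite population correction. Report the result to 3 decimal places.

SE(x̄_st) ≈ 0.889

V̂(x̄_st) = Σ W_h² (1 − n_h/N_h) s_h²/n_h, with W_h = N_h/N and N = 7900:
  stratum 1: (2450/7900)²·(1 − 257/2450)·21.5²/257 = 0.154844
  stratum 2: (2050/7900)²·(1 − 390/2050)·33.9²/390 = 0.160673
  stratum 3: (1300/7900)²·(1 − 73/1300)·31.8²/73 = 0.35405
  stratum 4: (2100/7900)²·(1 − 240/2100)·21.5²/240 = 0.120543
V̂(x̄_st) = 0.790111
SE(x̄_st) = √0.790111 = 0.888882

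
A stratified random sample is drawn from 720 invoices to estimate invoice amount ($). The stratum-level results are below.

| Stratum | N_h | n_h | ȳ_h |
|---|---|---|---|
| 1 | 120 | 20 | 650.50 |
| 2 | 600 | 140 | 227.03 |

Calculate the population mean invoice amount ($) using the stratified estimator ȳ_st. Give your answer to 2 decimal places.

N = Σ N_h = 720. Stratum weights W_h = N_h/N.
ȳ_st = (120·650.50 + 600·227.03) / 720 = 297.6083

ȳ_st ≈ 297.61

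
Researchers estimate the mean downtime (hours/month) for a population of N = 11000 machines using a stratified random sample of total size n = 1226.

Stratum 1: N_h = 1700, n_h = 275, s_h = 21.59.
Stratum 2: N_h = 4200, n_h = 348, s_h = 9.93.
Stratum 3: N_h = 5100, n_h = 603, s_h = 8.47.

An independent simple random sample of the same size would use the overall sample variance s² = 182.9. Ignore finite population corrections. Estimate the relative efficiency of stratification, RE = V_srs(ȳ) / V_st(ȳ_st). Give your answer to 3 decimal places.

V̂(ȳ_st) = Σ W_h² s_h²/n_h, with W_h = N_h/N and N = 11000:
  stratum 1: (1700/11000)²·21.59²/275 = 0.0404842
  stratum 2: (4200/11000)²·9.93²/348 = 0.0413078
  stratum 3: (5100/11000)²·8.47²/603 = 0.0255743
V_st = 0.107366
V_srs = s²/n = 182.9/1226 = 0.149184
Relative efficiency = V_srs / V_st = 0.149184/0.107366 = 1.3895

RE ≈ 1.389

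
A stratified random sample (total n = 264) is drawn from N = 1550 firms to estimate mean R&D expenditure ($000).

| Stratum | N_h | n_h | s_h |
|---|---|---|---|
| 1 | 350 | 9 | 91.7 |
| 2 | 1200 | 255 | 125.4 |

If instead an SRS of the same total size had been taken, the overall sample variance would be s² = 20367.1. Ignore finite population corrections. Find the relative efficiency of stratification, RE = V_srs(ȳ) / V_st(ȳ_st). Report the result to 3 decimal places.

V̂(ȳ_st) = Σ W_h² s_h²/n_h, with W_h = N_h/N and N = 1550:
  stratum 1: (350/1550)²·91.7²/9 = 47.6397
  stratum 2: (1200/1550)²·125.4²/255 = 36.9619
V_st = 84.6016
V_srs = s²/n = 20367.1/264 = 77.1481
Relative efficiency = V_srs / V_st = 77.1481/84.6016 = 0.9119

RE ≈ 0.912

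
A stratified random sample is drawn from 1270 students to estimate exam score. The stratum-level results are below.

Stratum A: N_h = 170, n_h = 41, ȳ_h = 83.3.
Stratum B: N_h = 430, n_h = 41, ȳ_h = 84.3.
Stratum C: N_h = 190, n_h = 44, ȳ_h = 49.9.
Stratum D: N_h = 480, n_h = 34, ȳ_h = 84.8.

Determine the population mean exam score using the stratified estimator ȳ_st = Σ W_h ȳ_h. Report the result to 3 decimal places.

N = Σ N_h = 1270. Stratum weights W_h = N_h/N.
ȳ_st = (170·83.3 + 430·84.3 + 190·49.9 + 480·84.8) / 1270 = 79.20866

ȳ_st ≈ 79.209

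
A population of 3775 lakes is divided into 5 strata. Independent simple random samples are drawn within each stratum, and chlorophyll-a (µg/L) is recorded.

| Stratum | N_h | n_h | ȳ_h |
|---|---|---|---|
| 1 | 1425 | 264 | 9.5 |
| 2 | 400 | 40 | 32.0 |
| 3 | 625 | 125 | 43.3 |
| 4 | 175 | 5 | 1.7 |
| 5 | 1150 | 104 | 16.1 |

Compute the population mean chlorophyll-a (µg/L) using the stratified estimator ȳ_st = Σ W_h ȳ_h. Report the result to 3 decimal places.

ȳ_st ≈ 19.129

N = Σ N_h = 3775. Stratum weights W_h = N_h/N.
ȳ_st = (1425·9.5 + 400·32.0 + 625·43.3 + 175·1.7 + 1150·16.1) / 3775 = 19.12914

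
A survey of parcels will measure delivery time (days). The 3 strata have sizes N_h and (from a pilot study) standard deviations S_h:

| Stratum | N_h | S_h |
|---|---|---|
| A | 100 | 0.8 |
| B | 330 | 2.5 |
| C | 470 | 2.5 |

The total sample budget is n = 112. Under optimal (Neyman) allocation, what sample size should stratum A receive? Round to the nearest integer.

4

Neyman allocation: n_h = n · N_h S_h / Σ N_i S_i, with n = 112.
  stratum A: N_h·S_h = 100·0.8 = 80.00
  stratum B: N_h·S_h = 330·2.5 = 825.00
  stratum C: N_h·S_h = 470·2.5 = 1175.00
Σ N_h S_h = 2080.00
n for stratum A = 112·80.00/2080.00 = 4.308 → 4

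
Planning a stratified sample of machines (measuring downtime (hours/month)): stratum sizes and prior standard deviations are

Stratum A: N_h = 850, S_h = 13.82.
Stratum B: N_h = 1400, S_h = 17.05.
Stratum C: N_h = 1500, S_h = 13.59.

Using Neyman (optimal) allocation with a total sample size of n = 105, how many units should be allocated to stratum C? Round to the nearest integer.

38

Neyman allocation: n_h = n · N_h S_h / Σ N_i S_i, with n = 105.
  stratum A: N_h·S_h = 850·13.82 = 11747.00
  stratum B: N_h·S_h = 1400·17.05 = 23870.00
  stratum C: N_h·S_h = 1500·13.59 = 20385.00
Σ N_h S_h = 56002.00
n for stratum C = 105·20385.00/56002.00 = 38.221 → 38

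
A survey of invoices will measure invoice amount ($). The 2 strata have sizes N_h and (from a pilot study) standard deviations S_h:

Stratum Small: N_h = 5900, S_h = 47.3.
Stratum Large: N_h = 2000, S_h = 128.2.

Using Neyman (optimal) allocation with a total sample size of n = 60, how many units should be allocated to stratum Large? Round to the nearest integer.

Neyman allocation: n_h = n · N_h S_h / Σ N_i S_i, with n = 60.
  stratum Small: N_h·S_h = 5900·47.3 = 279070.00
  stratum Large: N_h·S_h = 2000·128.2 = 256400.00
Σ N_h S_h = 535470.00
n for stratum Large = 60·256400.00/535470.00 = 28.730 → 29

29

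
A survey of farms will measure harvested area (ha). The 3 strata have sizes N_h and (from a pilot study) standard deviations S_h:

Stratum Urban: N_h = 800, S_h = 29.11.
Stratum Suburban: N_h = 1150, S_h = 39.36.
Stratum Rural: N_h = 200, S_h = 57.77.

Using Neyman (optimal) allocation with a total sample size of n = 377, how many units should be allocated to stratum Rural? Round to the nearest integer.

54

Neyman allocation: n_h = n · N_h S_h / Σ N_i S_i, with n = 377.
  stratum Urban: N_h·S_h = 800·29.11 = 23288.00
  stratum Suburban: N_h·S_h = 1150·39.36 = 45264.00
  stratum Rural: N_h·S_h = 200·57.77 = 11554.00
Σ N_h S_h = 80106.00
n for stratum Rural = 377·11554.00/80106.00 = 54.376 → 54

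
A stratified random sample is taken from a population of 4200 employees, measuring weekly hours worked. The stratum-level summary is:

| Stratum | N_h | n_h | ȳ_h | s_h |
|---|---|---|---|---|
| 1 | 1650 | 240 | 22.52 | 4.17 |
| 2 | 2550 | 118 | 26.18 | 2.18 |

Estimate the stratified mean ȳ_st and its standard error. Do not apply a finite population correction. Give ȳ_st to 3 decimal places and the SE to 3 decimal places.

ȳ_st = Σ W_h ȳ_h = (1650·22.52 + 2550·26.18)/4200 = 24.74214
V̂(ȳ_st) = Σ W_h² s_h²/n_h, with W_h = N_h/N and N = 4200:
  stratum 1: (1650/4200)²·4.17²/240 = 0.0111823
  stratum 2: (2550/4200)²·2.18²/118 = 0.0148461
V̂(ȳ_st) = 0.0260284
SE(ȳ_st) = √0.0260284 = 0.161333

ȳ_st ≈ 24.742, SE ≈ 0.161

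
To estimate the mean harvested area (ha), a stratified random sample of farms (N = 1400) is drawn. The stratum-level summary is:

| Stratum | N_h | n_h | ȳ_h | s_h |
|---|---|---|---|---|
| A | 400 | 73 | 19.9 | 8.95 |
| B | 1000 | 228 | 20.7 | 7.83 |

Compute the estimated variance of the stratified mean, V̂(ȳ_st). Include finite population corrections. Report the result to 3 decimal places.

V̂(ȳ_st) = Σ W_h² (1 − n_h/N_h) s_h²/n_h, with W_h = N_h/N and N = 1400:
  stratum A: (400/1400)²·(1 − 73/400)·8.95²/73 = 0.0732276
  stratum B: (1000/1400)²·(1 − 228/1000)·7.83²/228 = 0.105913
V̂(ȳ_st) = 0.179141

V̂(ȳ_st) ≈ 0.179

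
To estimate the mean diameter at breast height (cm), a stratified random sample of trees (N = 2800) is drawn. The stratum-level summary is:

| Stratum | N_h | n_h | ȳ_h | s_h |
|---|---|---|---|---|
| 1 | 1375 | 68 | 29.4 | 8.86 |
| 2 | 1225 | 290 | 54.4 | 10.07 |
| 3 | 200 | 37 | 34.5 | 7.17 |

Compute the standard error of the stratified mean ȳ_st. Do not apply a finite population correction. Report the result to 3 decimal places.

SE(ȳ_st) ≈ 0.594

V̂(ȳ_st) = Σ W_h² s_h²/n_h, with W_h = N_h/N and N = 2800:
  stratum 1: (1375/2800)²·8.86²/68 = 0.278386
  stratum 2: (1225/2800)²·10.07²/290 = 0.0669294
  stratum 3: (200/2800)²·7.17²/37 = 0.00708893
V̂(ȳ_st) = 0.352405
SE(ȳ_st) = √0.352405 = 0.593637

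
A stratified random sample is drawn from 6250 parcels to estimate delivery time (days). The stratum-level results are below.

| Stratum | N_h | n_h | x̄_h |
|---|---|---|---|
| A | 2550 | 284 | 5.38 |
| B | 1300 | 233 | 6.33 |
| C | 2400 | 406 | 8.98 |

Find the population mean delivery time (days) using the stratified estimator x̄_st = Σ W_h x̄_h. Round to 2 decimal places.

N = Σ N_h = 6250. Stratum weights W_h = N_h/N.
x̄_st = (2550·5.38 + 1300·6.33 + 2400·8.98) / 6250 = 6.9600

x̄_st ≈ 6.96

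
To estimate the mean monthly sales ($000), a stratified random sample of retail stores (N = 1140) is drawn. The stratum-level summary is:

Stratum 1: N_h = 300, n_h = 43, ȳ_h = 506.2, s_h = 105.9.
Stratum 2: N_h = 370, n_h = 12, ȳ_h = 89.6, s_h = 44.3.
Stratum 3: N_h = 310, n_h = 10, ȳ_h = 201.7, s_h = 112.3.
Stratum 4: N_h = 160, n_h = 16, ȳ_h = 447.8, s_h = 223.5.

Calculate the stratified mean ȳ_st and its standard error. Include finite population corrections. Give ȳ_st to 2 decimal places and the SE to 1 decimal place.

ȳ_st ≈ 279.99, SE ≈ 13.3

ȳ_st = Σ W_h ȳ_h = (300·506.2 + 370·89.6 + 310·201.7 + 160·447.8)/1140 = 279.98860
V̂(ȳ_st) = Σ W_h² (1 − n_h/N_h) s_h²/n_h, with W_h = N_h/N and N = 1140:
  stratum 1: (300/1140)²·(1 − 43/300)·105.9²/43 = 15.4728
  stratum 2: (370/1140)²·(1 − 12/370)·44.3²/12 = 16.6687
  stratum 3: (310/1140)²·(1 − 10/310)·112.3²/10 = 90.247
  stratum 4: (160/1140)²·(1 − 16/160)·223.5²/16 = 55.3488
V̂(ȳ_st) = 177.737
SE(ȳ_st) = √177.737 = 13.3318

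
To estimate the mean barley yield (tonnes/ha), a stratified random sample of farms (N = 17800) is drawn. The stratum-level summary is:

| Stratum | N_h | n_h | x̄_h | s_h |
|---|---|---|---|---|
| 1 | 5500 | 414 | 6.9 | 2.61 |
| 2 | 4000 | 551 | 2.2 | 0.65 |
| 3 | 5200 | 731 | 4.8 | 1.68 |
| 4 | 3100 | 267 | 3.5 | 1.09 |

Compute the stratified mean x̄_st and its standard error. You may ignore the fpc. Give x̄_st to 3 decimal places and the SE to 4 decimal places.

x̄_st = Σ W_h x̄_h = (5500·6.9 + 4000·2.2 + 5200·4.8 + 3100·3.5)/17800 = 4.63820
V̂(x̄_st) = Σ W_h² s_h²/n_h, with W_h = N_h/N and N = 17800:
  stratum 1: (5500/17800)²·2.61²/414 = 0.00157096
  stratum 2: (4000/17800)²·0.65²/551 = 3.87218e-05
  stratum 3: (5200/17800)²·1.68²/731 = 0.000329509
  stratum 4: (3100/17800)²·1.09²/267 = 0.000134966
V̂(x̄_st) = 0.00207416
SE(x̄_st) = √0.00207416 = 0.045543

x̄_st ≈ 4.638, SE ≈ 0.0455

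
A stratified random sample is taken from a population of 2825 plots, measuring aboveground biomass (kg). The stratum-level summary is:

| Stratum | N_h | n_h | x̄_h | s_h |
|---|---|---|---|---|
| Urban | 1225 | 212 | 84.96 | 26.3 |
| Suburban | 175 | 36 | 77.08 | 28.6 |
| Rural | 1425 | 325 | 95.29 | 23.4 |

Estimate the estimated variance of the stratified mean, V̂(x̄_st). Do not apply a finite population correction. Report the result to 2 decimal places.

V̂(x̄_st) ≈ 1.13

V̂(x̄_st) = Σ W_h² s_h²/n_h, with W_h = N_h/N and N = 2825:
  stratum Urban: (1225/2825)²·26.3²/212 = 0.613495
  stratum Suburban: (175/2825)²·28.6²/36 = 0.0871904
  stratum Rural: (1425/2825)²·23.4²/325 = 0.428688
V̂(x̄_st) = 1.12937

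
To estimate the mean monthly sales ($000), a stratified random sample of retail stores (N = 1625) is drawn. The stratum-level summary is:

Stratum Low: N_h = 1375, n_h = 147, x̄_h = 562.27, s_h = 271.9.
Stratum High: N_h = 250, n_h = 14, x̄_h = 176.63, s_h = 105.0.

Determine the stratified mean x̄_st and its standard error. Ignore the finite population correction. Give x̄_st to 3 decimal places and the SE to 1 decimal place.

x̄_st = Σ W_h x̄_h = (1375·562.27 + 250·176.63)/1625 = 502.94077
V̂(x̄_st) = Σ W_h² s_h²/n_h, with W_h = N_h/N and N = 1625:
  stratum Low: (1375/1625)²·271.9²/147 = 360.081
  stratum High: (250/1625)²·105.0²/14 = 18.6391
V̂(x̄_st) = 378.72
SE(x̄_st) = √378.72 = 19.4607

x̄_st ≈ 502.941, SE ≈ 19.5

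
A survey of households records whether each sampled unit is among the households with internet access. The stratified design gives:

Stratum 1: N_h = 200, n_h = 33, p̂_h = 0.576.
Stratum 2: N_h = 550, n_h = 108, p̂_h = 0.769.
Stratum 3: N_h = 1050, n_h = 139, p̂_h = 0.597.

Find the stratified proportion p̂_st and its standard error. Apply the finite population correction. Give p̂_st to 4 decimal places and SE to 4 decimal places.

p̂_st ≈ 0.6472, SE ≈ 0.0268

N = 1800; stratum weights W_h = N_h/N.
p̂_st = Σ W_h p̂_h = (200·0.576 + 550·0.769 + 1050·0.597)/1800 = 0.64722
V̂(p̂_st) = Σ W_h² (1 − n_h/N_h) p̂_h(1−p̂_h)/(n_h−1):
  stratum 1: (200/1800)²·(1 − 33/200)·0.576·0.424/32 = 7.86756e-05
  stratum 2: (550/1800)²·(1 − 108/550)·0.769·0.231/107 = 0.000124565
  stratum 3: (1050/1800)²·(1 − 139/1050)·0.597·0.403/138 = 0.00051471
V̂(p̂_st) = 0.000717951; SE = √V̂ = 0.0267946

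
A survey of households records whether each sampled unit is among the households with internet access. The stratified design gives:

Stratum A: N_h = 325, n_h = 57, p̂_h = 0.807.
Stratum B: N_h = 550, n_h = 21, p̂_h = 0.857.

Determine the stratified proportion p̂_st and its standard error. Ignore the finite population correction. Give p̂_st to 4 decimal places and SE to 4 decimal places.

N = 875; stratum weights W_h = N_h/N.
p̂_st = Σ W_h p̂_h = (325·0.807 + 550·0.857)/875 = 0.83843
V̂(p̂_st) = Σ W_h² p̂_h(1−p̂_h)/(n_h−1):
  stratum A: (325/875)²·0.807·0.193/56 = 0.000383701
  stratum B: (550/875)²·0.857·0.143/20 = 0.00242101
V̂(p̂_st) = 0.00280471; SE = √V̂ = 0.0529595

p̂_st ≈ 0.8384, SE ≈ 0.0530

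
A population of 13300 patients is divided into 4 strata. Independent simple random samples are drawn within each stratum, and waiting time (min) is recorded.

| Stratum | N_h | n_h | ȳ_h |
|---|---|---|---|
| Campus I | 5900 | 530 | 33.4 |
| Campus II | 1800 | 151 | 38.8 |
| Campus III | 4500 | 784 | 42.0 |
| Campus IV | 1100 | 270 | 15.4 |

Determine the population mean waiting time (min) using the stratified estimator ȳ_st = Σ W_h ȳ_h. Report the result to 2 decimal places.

N = Σ N_h = 13300. Stratum weights W_h = N_h/N.
ȳ_st = (5900·33.4 + 1800·38.8 + 4500·42.0 + 1100·15.4) / 13300 = 35.5519

ȳ_st ≈ 35.55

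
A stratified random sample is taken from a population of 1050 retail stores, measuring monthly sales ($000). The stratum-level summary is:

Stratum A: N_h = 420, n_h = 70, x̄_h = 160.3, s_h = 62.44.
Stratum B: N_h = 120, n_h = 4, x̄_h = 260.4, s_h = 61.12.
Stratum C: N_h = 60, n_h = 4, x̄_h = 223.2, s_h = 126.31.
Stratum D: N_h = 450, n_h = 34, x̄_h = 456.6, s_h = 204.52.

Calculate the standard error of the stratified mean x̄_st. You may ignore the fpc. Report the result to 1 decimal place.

SE(x̄_st) ≈ 16.1

V̂(x̄_st) = Σ W_h² s_h²/n_h, with W_h = N_h/N and N = 1050:
  stratum A: (420/1050)²·62.44²/70 = 8.91144
  stratum B: (120/1050)²·61.12²/4 = 12.1981
  stratum C: (60/1050)²·126.31²/4 = 13.0238
  stratum D: (450/1050)²·204.52²/34 = 225.964
V̂(x̄_st) = 260.097
SE(x̄_st) = √260.097 = 16.1275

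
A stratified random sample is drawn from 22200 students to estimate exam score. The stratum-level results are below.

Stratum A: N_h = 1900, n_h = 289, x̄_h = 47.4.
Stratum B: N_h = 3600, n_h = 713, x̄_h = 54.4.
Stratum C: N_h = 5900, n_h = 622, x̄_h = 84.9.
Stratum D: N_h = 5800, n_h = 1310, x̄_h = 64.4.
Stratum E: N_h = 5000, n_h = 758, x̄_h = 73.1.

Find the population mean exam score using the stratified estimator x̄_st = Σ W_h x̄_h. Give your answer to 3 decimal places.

x̄_st ≈ 68.731

N = Σ N_h = 22200. Stratum weights W_h = N_h/N.
x̄_st = (1900·47.4 + 3600·54.4 + 5900·84.9 + 5800·64.4 + 5000·73.1) / 22200 = 68.73108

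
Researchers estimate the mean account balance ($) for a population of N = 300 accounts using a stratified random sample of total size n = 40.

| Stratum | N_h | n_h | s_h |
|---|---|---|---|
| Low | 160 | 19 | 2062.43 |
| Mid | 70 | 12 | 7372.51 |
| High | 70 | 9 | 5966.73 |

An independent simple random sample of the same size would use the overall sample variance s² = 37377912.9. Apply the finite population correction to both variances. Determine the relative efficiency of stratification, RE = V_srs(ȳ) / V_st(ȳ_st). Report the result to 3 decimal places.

RE ≈ 1.807

V̂(ȳ_st) = Σ W_h² (1 − n_h/N_h) s_h²/n_h, with W_h = N_h/N and N = 300:
  stratum Low: (160/300)²·(1 − 19/160)·2062.43²/19 = 56117.9
  stratum Mid: (70/300)²·(1 − 12/70)·7372.51²/12 = 204330
  stratum High: (70/300)²·(1 − 9/70)·5966.73²/9 = 187679
V_st = 448127
V_srs = (1 − 40/300)·37377912.9/40 = 809855
Relative efficiency = V_srs / V_st = 809855/448127 = 1.8072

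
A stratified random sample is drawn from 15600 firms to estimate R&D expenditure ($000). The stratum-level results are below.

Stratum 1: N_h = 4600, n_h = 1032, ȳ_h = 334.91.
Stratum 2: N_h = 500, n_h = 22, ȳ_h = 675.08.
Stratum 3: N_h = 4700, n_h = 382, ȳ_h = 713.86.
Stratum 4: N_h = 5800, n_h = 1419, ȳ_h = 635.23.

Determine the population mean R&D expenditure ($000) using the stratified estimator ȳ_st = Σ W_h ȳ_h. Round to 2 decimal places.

N = Σ N_h = 15600. Stratum weights W_h = N_h/N.
ȳ_st = (4600·334.91 + 500·675.08 + 4700·713.86 + 5800·635.23) / 15600 = 571.6412

ȳ_st ≈ 571.64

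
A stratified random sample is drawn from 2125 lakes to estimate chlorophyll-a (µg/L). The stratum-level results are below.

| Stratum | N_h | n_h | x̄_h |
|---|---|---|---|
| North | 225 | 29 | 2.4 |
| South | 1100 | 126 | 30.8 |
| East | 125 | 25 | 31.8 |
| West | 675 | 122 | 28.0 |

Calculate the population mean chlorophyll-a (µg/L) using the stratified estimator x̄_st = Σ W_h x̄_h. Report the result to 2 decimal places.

x̄_st ≈ 26.96

N = Σ N_h = 2125. Stratum weights W_h = N_h/N.
x̄_st = (225·2.4 + 1100·30.8 + 125·31.8 + 675·28.0) / 2125 = 26.9624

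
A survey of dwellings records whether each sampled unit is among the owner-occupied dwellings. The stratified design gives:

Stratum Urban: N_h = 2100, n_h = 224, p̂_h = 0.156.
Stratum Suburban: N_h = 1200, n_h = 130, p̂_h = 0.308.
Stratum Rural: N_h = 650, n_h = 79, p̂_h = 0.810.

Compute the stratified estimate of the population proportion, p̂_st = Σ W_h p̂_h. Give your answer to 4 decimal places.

N = 3950; stratum weights W_h = N_h/N.
p̂_st = Σ W_h p̂_h = (2100·0.156 + 1200·0.308 + 650·0.810)/3950 = 0.30980

p̂_st ≈ 0.3098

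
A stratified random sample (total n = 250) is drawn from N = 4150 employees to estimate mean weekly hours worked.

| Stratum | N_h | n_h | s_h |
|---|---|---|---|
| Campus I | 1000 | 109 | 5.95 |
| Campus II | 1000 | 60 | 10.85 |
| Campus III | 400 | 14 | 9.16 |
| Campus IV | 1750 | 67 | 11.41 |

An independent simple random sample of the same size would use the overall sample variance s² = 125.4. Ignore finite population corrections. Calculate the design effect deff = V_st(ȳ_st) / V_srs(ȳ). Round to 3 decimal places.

deff ≈ 1.065

V̂(ȳ_st) = Σ W_h² s_h²/n_h, with W_h = N_h/N and N = 4150:
  stratum Campus I: (1000/4150)²·5.95²/109 = 0.0188587
  stratum Campus II: (1000/4150)²·10.85²/60 = 0.113923
  stratum Campus III: (400/4150)²·9.16²/14 = 0.0556784
  stratum Campus IV: (1750/4150)²·11.41²/67 = 0.345523
V_st = 0.533983
V_srs = s²/n = 125.4/250 = 0.5016
deff = V_st / V_srs = 0.533983/0.5016 = 1.0646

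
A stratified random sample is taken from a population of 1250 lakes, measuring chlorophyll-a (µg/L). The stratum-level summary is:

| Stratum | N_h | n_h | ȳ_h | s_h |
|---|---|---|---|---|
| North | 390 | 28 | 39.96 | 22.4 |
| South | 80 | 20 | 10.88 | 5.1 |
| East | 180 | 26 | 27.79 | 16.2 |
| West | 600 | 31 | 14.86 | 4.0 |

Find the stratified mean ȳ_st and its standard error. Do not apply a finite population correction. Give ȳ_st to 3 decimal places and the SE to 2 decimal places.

ȳ_st ≈ 24.298, SE ≈ 1.44

ȳ_st = Σ W_h ȳ_h = (390·39.96 + 80·10.88 + 180·27.79 + 600·14.86)/1250 = 24.29840
V̂(ȳ_st) = Σ W_h² s_h²/n_h, with W_h = N_h/N and N = 1250:
  stratum North: (390/1250)²·22.4²/28 = 1.7444
  stratum South: (80/1250)²·5.1²/20 = 0.00532685
  stratum East: (180/1250)²·16.2²/26 = 0.209306
  stratum West: (600/1250)²·4.0²/31 = 0.118916
V̂(ȳ_st) = 2.07795
SE(ȳ_st) = √2.07795 = 1.44151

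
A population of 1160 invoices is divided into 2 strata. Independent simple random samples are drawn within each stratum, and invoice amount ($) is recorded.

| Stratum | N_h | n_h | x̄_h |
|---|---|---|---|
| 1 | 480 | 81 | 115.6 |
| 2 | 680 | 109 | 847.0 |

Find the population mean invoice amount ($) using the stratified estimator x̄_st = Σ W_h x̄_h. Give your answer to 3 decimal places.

x̄_st ≈ 544.352

N = Σ N_h = 1160. Stratum weights W_h = N_h/N.
x̄_st = (480·115.6 + 680·847.0) / 1160 = 544.35172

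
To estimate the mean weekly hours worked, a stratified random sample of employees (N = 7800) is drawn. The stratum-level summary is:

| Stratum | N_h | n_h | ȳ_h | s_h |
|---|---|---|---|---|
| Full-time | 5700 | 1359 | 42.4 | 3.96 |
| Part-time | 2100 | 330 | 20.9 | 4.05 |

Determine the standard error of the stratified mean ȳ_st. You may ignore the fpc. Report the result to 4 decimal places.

SE(ȳ_st) ≈ 0.0988

V̂(ȳ_st) = Σ W_h² s_h²/n_h, with W_h = N_h/N and N = 7800:
  stratum Full-time: (5700/7800)²·3.96²/1359 = 0.00616214
  stratum Part-time: (2100/7800)²·4.05²/330 = 0.00360284
V̂(ȳ_st) = 0.00976498
SE(ȳ_st) = √0.00976498 = 0.0988179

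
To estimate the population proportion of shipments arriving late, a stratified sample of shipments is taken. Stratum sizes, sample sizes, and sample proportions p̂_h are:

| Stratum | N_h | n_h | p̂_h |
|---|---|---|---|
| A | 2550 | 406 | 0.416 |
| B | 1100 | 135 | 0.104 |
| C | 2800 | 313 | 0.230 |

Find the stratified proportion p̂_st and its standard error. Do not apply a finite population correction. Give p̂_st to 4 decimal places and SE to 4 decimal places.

p̂_st ≈ 0.2820, SE ≈ 0.0149

N = 6450; stratum weights W_h = N_h/N.
p̂_st = Σ W_h p̂_h = (2550·0.416 + 1100·0.104 + 2800·0.230)/6450 = 0.28205
V̂(p̂_st) = Σ W_h² p̂_h(1−p̂_h)/(n_h−1):
  stratum A: (2550/6450)²·0.416·0.584/405 = 9.37588e-05
  stratum B: (1100/6450)²·0.104·0.896/134 = 2.02257e-05
  stratum C: (2800/6450)²·0.230·0.770/312 = 0.00010697
V̂(p̂_st) = 0.000220954; SE = √V̂ = 0.0148645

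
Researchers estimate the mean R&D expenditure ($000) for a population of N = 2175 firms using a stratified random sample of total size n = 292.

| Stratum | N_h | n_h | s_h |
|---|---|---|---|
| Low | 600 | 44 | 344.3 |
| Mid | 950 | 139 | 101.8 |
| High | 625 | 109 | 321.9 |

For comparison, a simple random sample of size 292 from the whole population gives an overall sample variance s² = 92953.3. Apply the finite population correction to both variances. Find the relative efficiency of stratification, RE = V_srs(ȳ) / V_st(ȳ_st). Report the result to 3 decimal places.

V̂(ȳ_st) = Σ W_h² (1 − n_h/N_h) s_h²/n_h, with W_h = N_h/N and N = 2175:
  stratum Low: (600/2175)²·(1 − 44/600)·344.3²/44 = 189.989
  stratum Mid: (950/2175)²·(1 − 139/950)·101.8²/139 = 12.1425
  stratum High: (625/2175)²·(1 − 109/625)·321.9²/109 = 64.8077
V_st = 266.939
V_srs = (1 − 292/2175)·92953.3/292 = 275.596
Relative efficiency = V_srs / V_st = 275.596/266.939 = 1.0324

RE ≈ 1.032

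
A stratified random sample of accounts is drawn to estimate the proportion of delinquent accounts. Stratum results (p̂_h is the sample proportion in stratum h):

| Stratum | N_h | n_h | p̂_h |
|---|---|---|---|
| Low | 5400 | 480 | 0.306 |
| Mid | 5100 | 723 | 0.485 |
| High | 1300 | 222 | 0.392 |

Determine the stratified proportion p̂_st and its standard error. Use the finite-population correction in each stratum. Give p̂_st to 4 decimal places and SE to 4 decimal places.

N = 11800; stratum weights W_h = N_h/N.
p̂_st = Σ W_h p̂_h = (5400·0.306 + 5100·0.485 + 1300·0.392)/11800 = 0.39284
V̂(p̂_st) = Σ W_h² (1 − n_h/N_h) p̂_h(1−p̂_h)/(n_h−1):
  stratum Low: (5400/11800)²·(1 − 480/5400)·0.306·0.694/479 = 8.45941e-05
  stratum Mid: (5100/11800)²·(1 − 723/5100)·0.485·0.515/722 = 5.54619e-05
  stratum High: (1300/11800)²·(1 − 222/1300)·0.392·0.608/221 = 1.08541e-05
V̂(p̂_st) = 0.00015091; SE = √V̂ = 0.0122845

p̂_st ≈ 0.3928, SE ≈ 0.0123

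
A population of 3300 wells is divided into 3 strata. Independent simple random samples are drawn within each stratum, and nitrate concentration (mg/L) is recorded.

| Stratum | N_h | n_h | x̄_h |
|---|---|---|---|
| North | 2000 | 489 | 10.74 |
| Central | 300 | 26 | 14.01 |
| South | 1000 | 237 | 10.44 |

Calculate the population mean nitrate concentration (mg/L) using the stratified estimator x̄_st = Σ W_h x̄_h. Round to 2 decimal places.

x̄_st ≈ 10.95

N = Σ N_h = 3300. Stratum weights W_h = N_h/N.
x̄_st = (2000·10.74 + 300·14.01 + 1000·10.44) / 3300 = 10.9464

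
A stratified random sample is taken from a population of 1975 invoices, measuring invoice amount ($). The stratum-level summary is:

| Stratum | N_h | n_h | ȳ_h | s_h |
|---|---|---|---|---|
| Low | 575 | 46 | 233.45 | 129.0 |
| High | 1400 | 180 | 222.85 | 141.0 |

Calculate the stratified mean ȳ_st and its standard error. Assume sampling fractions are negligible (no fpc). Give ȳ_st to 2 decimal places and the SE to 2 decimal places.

ȳ_st ≈ 225.94, SE ≈ 9.28

ȳ_st = Σ W_h ȳ_h = (575·233.45 + 1400·222.85)/1975 = 225.93608
V̂(ȳ_st) = Σ W_h² s_h²/n_h, with W_h = N_h/N and N = 1975:
  stratum Low: (575/1975)²·129.0²/46 = 30.6636
  stratum High: (1400/1975)²·141.0²/180 = 55.4993
V̂(ȳ_st) = 86.1629
SE(ȳ_st) = √86.1629 = 9.2824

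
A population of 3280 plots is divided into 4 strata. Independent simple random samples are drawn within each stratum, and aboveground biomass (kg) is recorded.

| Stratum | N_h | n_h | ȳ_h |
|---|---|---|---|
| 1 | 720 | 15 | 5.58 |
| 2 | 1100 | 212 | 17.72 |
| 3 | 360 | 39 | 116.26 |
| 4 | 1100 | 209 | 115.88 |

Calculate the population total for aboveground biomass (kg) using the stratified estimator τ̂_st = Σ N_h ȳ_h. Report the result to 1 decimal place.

τ̂_st ≈ 192831.2

τ̂_st = Σ N_h ȳ_h = 720·5.58 + 1100·17.72 + 360·116.26 + 1100·115.88 = 192831.2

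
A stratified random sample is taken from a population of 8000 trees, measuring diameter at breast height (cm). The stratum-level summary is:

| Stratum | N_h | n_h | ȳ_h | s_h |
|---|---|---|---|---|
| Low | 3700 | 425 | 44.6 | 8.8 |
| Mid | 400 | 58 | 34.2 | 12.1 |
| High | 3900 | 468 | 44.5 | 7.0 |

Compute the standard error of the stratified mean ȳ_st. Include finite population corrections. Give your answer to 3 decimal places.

V̂(ȳ_st) = Σ W_h² (1 − n_h/N_h) s_h²/n_h, with W_h = N_h/N and N = 8000:
  stratum Low: (3700/8000)²·(1 − 425/3700)·8.8²/425 = 0.0344992
  stratum Mid: (400/8000)²·(1 − 58/400)·12.1²/58 = 0.00539571
  stratum High: (3900/8000)²·(1 − 468/3900)·7.0²/468 = 0.0218969
V̂(ȳ_st) = 0.0617918
SE(ȳ_st) = √0.0617918 = 0.24858

SE(ȳ_st) ≈ 0.249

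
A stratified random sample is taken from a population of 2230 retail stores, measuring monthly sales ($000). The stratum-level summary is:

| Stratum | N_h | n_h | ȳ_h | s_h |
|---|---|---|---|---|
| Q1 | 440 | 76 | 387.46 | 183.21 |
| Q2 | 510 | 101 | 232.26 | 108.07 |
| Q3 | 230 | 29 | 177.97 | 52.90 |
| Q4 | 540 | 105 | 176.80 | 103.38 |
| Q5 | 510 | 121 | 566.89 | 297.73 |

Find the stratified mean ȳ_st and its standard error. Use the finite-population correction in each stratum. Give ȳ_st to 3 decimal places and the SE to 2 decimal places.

ȳ_st ≈ 320.383, SE ≈ 7.35

ȳ_st = Σ W_h ȳ_h = (440·387.46 + 510·232.26 + 230·177.97 + 540·176.80 + 510·566.89)/2230 = 320.38296
V̂(ȳ_st) = Σ W_h² (1 − n_h/N_h) s_h²/n_h, with W_h = N_h/N and N = 2230:
  stratum Q1: (440/2230)²·(1 − 76/440)·183.21²/76 = 14.2242
  stratum Q2: (510/2230)²·(1 − 101/510)·108.07²/101 = 4.85035
  stratum Q3: (230/2230)²·(1 − 29/230)·52.90²/29 = 0.897072
  stratum Q4: (540/2230)²·(1 − 105/540)·103.38²/105 = 4.80792
  stratum Q5: (510/2230)²·(1 − 121/510)·297.73²/121 = 29.226
V̂(ȳ_st) = 54.0056
SE(ȳ_st) = √54.0056 = 7.34885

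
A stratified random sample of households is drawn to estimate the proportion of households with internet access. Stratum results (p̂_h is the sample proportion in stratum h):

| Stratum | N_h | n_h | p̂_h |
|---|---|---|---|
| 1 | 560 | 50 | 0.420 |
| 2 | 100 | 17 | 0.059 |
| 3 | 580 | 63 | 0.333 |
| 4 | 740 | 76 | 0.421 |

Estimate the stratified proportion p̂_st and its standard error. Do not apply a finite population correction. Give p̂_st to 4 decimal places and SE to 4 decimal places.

p̂_st ≈ 0.3767, SE ≈ 0.0342

N = 1980; stratum weights W_h = N_h/N.
p̂_st = Σ W_h p̂_h = (560·0.420 + 100·0.059 + 580·0.333 + 740·0.421)/1980 = 0.37666
V̂(p̂_st) = Σ W_h² p̂_h(1−p̂_h)/(n_h−1):
  stratum 1: (560/1980)²·0.420·0.580/49 = 0.000397674
  stratum 2: (100/1980)²·0.059·0.941/16 = 8.85098e-06
  stratum 3: (580/1980)²·0.333·0.667/62 = 0.0003074
  stratum 4: (740/1980)²·0.421·0.579/75 = 0.000453976
V̂(p̂_st) = 0.0011679; SE = √V̂ = 0.0341746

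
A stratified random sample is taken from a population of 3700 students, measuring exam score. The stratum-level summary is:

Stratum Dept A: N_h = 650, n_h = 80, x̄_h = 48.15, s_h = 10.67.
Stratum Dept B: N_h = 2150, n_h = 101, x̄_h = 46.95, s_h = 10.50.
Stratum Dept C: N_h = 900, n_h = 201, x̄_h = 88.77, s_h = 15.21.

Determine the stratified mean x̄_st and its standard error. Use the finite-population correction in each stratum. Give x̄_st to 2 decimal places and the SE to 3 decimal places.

x̄_st = Σ W_h x̄_h = (650·48.15 + 2150·46.95 + 900·88.77)/3700 = 57.33324
V̂(x̄_st) = Σ W_h² (1 − n_h/N_h) s_h²/n_h, with W_h = N_h/N and N = 3700:
  stratum Dept A: (650/3700)²·(1 − 80/650)·10.67²/80 = 0.0385144
  stratum Dept B: (2150/3700)²·(1 − 101/2150)·10.50²/101 = 0.351264
  stratum Dept C: (900/3700)²·(1 − 201/900)·15.21²/201 = 0.0528906
V̂(x̄_st) = 0.44267
SE(x̄_st) = √0.44267 = 0.665334

x̄_st ≈ 57.33, SE ≈ 0.665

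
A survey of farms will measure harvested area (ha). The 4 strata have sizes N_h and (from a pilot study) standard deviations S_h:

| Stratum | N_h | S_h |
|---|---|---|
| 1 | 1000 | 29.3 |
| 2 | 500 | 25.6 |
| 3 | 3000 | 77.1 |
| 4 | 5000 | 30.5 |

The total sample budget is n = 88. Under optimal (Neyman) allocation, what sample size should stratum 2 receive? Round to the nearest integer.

3

Neyman allocation: n_h = n · N_h S_h / Σ N_i S_i, with n = 88.
  stratum 1: N_h·S_h = 1000·29.3 = 29300.00
  stratum 2: N_h·S_h = 500·25.6 = 12800.00
  stratum 3: N_h·S_h = 3000·77.1 = 231300.00
  stratum 4: N_h·S_h = 5000·30.5 = 152500.00
Σ N_h S_h = 425900.00
n for stratum 2 = 88·12800.00/425900.00 = 2.645 → 3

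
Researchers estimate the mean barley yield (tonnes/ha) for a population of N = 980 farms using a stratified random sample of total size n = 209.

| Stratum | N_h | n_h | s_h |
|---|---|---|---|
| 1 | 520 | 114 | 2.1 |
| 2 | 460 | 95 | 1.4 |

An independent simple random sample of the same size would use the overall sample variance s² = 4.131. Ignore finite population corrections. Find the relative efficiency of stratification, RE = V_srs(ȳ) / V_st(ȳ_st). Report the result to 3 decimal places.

V̂(ȳ_st) = Σ W_h² s_h²/n_h, with W_h = N_h/N and N = 980:
  stratum 1: (520/980)²·2.1²/114 = 0.0108915
  stratum 2: (460/980)²·1.4²/95 = 0.00454565
V_st = 0.0154372
V_srs = s²/n = 4.131/209 = 0.0197656
Relative efficiency = V_srs / V_st = 0.0197656/0.0154372 = 1.2804

RE ≈ 1.280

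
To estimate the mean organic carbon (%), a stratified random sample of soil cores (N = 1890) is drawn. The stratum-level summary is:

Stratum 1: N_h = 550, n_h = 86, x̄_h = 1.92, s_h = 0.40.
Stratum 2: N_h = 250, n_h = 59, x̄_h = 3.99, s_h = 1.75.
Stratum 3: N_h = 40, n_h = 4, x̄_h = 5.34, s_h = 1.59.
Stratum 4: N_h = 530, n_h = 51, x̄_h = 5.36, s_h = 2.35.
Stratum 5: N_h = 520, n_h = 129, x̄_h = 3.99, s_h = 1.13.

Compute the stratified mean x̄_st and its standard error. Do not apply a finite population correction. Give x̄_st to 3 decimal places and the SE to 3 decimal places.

x̄_st = Σ W_h x̄_h = (550·1.92 + 250·3.99 + 40·5.34 + 530·5.36 + 520·3.99)/1890 = 3.80037
V̂(x̄_st) = Σ W_h² s_h²/n_h, with W_h = N_h/N and N = 1890:
  stratum 1: (550/1890)²·0.40²/86 = 0.000157552
  stratum 2: (250/1890)²·1.75²/59 = 0.000908198
  stratum 3: (40/1890)²·1.59²/4 = 0.000283094
  stratum 4: (530/1890)²·2.35²/51 = 0.00851518
  stratum 5: (520/1890)²·1.13²/129 = 0.000749291
V̂(x̄_st) = 0.0106133
SE(x̄_st) = √0.0106133 = 0.103021

x̄_st ≈ 3.800, SE ≈ 0.103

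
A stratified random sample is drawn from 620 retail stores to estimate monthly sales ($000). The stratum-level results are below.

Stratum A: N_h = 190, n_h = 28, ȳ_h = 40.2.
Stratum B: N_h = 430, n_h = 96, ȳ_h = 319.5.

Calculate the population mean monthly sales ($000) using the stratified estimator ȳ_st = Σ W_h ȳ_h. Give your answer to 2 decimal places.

ȳ_st ≈ 233.91

N = Σ N_h = 620. Stratum weights W_h = N_h/N.
ȳ_st = (190·40.2 + 430·319.5) / 620 = 233.9081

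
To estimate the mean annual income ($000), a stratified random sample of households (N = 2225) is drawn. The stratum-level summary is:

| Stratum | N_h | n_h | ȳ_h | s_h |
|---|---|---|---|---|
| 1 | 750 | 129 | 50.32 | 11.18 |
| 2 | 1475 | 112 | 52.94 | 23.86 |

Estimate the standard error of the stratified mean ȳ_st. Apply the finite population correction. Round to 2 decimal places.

SE(ȳ_st) ≈ 1.47

V̂(ȳ_st) = Σ W_h² (1 − n_h/N_h) s_h²/n_h, with W_h = N_h/N and N = 2225:
  stratum 1: (750/2225)²·(1 − 129/750)·11.18²/129 = 0.0911563
  stratum 2: (1475/2225)²·(1 − 112/1475)·23.86²/112 = 2.06419
V̂(ȳ_st) = 2.15535
SE(ȳ_st) = √2.15535 = 1.46811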